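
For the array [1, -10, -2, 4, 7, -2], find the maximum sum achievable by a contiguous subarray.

Using Kadane's algorithm on [1, -10, -2, 4, 7, -2]:

Scanning through the array:
Position 1 (value -10): max_ending_here = -9, max_so_far = 1
Position 2 (value -2): max_ending_here = -2, max_so_far = 1
Position 3 (value 4): max_ending_here = 4, max_so_far = 4
Position 4 (value 7): max_ending_here = 11, max_so_far = 11
Position 5 (value -2): max_ending_here = 9, max_so_far = 11

Maximum subarray: [4, 7]
Maximum sum: 11

The maximum subarray is [4, 7] with sum 11. This subarray runs from index 3 to index 4.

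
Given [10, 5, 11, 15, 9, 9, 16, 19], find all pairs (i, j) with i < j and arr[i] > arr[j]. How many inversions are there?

Finding inversions in [10, 5, 11, 15, 9, 9, 16, 19]:

(0, 1): arr[0]=10 > arr[1]=5
(0, 4): arr[0]=10 > arr[4]=9
(0, 5): arr[0]=10 > arr[5]=9
(2, 4): arr[2]=11 > arr[4]=9
(2, 5): arr[2]=11 > arr[5]=9
(3, 4): arr[3]=15 > arr[4]=9
(3, 5): arr[3]=15 > arr[5]=9

Total inversions: 7

The array has 7 inversion(s): (0,1), (0,4), (0,5), (2,4), (2,5), (3,4), (3,5). Each pair (i,j) satisfies i < j and arr[i] > arr[j].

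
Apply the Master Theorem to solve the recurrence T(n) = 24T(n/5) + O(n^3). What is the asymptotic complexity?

Master Theorem for T(n) = 24T(n/5) + O(n^3):

a = 24, b = 5, c = 3
log_b(a) = log_5(24) = 1.9746

Case 3: c = 3 > log_5(24) = 1.9746
T(n) = O(n^3) = O(n^3)

For T(n) = 24T(n/5) + O(n^3): log_5(24) = 1.9746. This is Case 3 of the Master Theorem (c > log_b(a), work dominated by root), giving O(n^3).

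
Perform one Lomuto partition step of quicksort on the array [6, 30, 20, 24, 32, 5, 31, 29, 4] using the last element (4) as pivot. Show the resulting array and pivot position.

Lomuto partition with pivot = 4:

Initial array: [6, 30, 20, 24, 32, 5, 31, 29, 4]

arr[0]=6 > 4: no swap
arr[1]=30 > 4: no swap
arr[2]=20 > 4: no swap
arr[3]=24 > 4: no swap
arr[4]=32 > 4: no swap
arr[5]=5 > 4: no swap
arr[6]=31 > 4: no swap
arr[7]=29 > 4: no swap

Place pivot at position 0: [4, 30, 20, 24, 32, 5, 31, 29, 6]
Pivot position: 0

After partitioning with pivot 4, the array becomes [4, 30, 20, 24, 32, 5, 31, 29, 6]. The pivot is placed at index 0. All elements to the left of the pivot are <= 4, and all elements to the right are > 4.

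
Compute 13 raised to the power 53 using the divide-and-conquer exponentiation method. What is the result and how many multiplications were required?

Computing 13^53 by squaring (build up from 13^1; each line after the first costs one multiplication):

13^1 = 13
13^2 = (13^1)^2 = 13^2 = 169
13^3 = 13 * 13^2 = 13 * 169 = 2197
13^6 = (13^3)^2 = 2197^2 = 4826809
13^12 = (13^6)^2 = 4826809^2 = 23298085122481
13^13 = 13 * 13^12 = 13 * 23298085122481 = 302875106592253
13^26 = (13^13)^2 = 302875106592253^2 = 91733330193268616658399616009
13^52 = (13^26)^2 = 91733330193268616658399616009^2 = 8415003868347247618489696679505181495471801448798649088081
13^53 = 13 * 13^52 = 13 * 8415003868347247618489696679505181495471801448798649088081 = 109395050288514219040366056833567359441133418834382438145053

Result: 109395050288514219040366056833567359441133418834382438145053
Multiplications needed: 8 (8 lines after 13^1)

13^53 = 109395050288514219040366056833567359441133418834382438145053. Using exponentiation by squaring, this requires 8 multiplications. The key idea: if the exponent is even, square the half-power; if odd, multiply by the base once.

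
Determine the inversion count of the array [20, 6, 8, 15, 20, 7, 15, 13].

Finding inversions in [20, 6, 8, 15, 20, 7, 15, 13]:

(0, 1): arr[0]=20 > arr[1]=6
(0, 2): arr[0]=20 > arr[2]=8
(0, 3): arr[0]=20 > arr[3]=15
(0, 5): arr[0]=20 > arr[5]=7
(0, 6): arr[0]=20 > arr[6]=15
(0, 7): arr[0]=20 > arr[7]=13
(2, 5): arr[2]=8 > arr[5]=7
(3, 5): arr[3]=15 > arr[5]=7
(3, 7): arr[3]=15 > arr[7]=13
(4, 5): arr[4]=20 > arr[5]=7
(4, 6): arr[4]=20 > arr[6]=15
(4, 7): arr[4]=20 > arr[7]=13
(6, 7): arr[6]=15 > arr[7]=13

Total inversions: 13

The array has 13 inversion(s): (0,1), (0,2), (0,3), (0,5), (0,6), (0,7), (2,5), (3,5), (3,7), (4,5), (4,6), (4,7), (6,7). Each pair (i,j) satisfies i < j and arr[i] > arr[j].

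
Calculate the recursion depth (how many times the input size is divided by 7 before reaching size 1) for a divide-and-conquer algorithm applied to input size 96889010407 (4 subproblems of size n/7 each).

For divide and conquer with division factor 7:

Problem sizes at each level:
Level 0: 96889010407
Level 1: 13841287201
Level 2: 1977326743
Level 3: 282475249
Level 4: 40353607
Level 5: 5764801
Level 6: 823543
Level 7: 117649
Level 8: 16807
Level 9: 2401
Level 10: 343
Level 11: 49
Level 12: 7
Level 13: 1

The root is level 0 and the size-1 base case is level 13 (the tree spans levels 0 through 13, i.e. 14 levels counting the root), so the depth is the number of divisions: log_7(96889010407) = 13

The recursion tree depth is log_7(96889010407) = 13. At each level, the problem size is divided by 7, so it takes 13 divisions to reduce to a base case of size 1. The algorithm makes 4 recursive calls at each level.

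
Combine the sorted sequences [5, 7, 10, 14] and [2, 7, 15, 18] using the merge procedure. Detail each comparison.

Merging process:

Compare 5 vs 2: take 2 from right. Merged: [2]
Compare 5 vs 7: take 5 from left. Merged: [2, 5]
Compare 7 vs 7: take 7 from left. Merged: [2, 5, 7]
Compare 10 vs 7: take 7 from right. Merged: [2, 5, 7, 7]
Compare 10 vs 15: take 10 from left. Merged: [2, 5, 7, 7, 10]
Compare 14 vs 15: take 14 from left. Merged: [2, 5, 7, 7, 10, 14]
Append remaining from right: [15, 18]. Merged: [2, 5, 7, 7, 10, 14, 15, 18]

Final merged array: [2, 5, 7, 7, 10, 14, 15, 18]
Total comparisons: 6

The merged array is [2, 5, 7, 7, 10, 14, 15, 18], requiring 6 comparisons. The merge step runs in O(n) time where n is the total number of elements.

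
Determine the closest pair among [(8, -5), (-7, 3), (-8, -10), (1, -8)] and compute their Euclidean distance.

Computing all pairwise distances among 4 points:

d((8, -5), (-7, 3)) = 17.0
d((8, -5), (-8, -10)) = 16.7631
d((8, -5), (1, -8)) = 7.6158 <-- minimum
d((-7, 3), (-8, -10)) = 13.0384
d((-7, 3), (1, -8)) = 13.6015
d((-8, -10), (1, -8)) = 9.2195

Closest pair: (8, -5) and (1, -8) with distance 7.6158

The closest pair is (8, -5) and (1, -8) with Euclidean distance 7.6158. For 4 points, brute-force pairwise comparison is shown above. For large n, the divide-and-conquer algorithm (sort by x, recurse on halves, check the dividing strip) achieves O(n log n).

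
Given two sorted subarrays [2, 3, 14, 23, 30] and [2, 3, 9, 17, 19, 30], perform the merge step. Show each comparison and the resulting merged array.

Merging process:

Compare 2 vs 2: take 2 from left. Merged: [2]
Compare 3 vs 2: take 2 from right. Merged: [2, 2]
Compare 3 vs 3: take 3 from left. Merged: [2, 2, 3]
Compare 14 vs 3: take 3 from right. Merged: [2, 2, 3, 3]
Compare 14 vs 9: take 9 from right. Merged: [2, 2, 3, 3, 9]
Compare 14 vs 17: take 14 from left. Merged: [2, 2, 3, 3, 9, 14]
Compare 23 vs 17: take 17 from right. Merged: [2, 2, 3, 3, 9, 14, 17]
Compare 23 vs 19: take 19 from right. Merged: [2, 2, 3, 3, 9, 14, 17, 19]
Compare 23 vs 30: take 23 from left. Merged: [2, 2, 3, 3, 9, 14, 17, 19, 23]
Compare 30 vs 30: take 30 from left. Merged: [2, 2, 3, 3, 9, 14, 17, 19, 23, 30]
Append remaining from right: [30]. Merged: [2, 2, 3, 3, 9, 14, 17, 19, 23, 30, 30]

Final merged array: [2, 2, 3, 3, 9, 14, 17, 19, 23, 30, 30]
Total comparisons: 10

The merged array is [2, 2, 3, 3, 9, 14, 17, 19, 23, 30, 30], requiring 10 comparisons. The merge step runs in O(n) time where n is the total number of elements.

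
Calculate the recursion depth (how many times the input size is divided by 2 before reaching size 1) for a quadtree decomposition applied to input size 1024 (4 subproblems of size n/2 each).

For divide and conquer with division factor 2:

Problem sizes at each level:
Level 0: 1024
Level 1: 512
Level 2: 256
Level 3: 128
Level 4: 64
Level 5: 32
Level 6: 16
Level 7: 8
Level 8: 4
Level 9: 2
Level 10: 1

The root is level 0 and the size-1 base case is level 10 (the tree spans levels 0 through 10, i.e. 11 levels counting the root), so the depth is the number of divisions: log_2(1024) = 10

The recursion tree depth is log_2(1024) = 10. At each level, the problem size is divided by 2, so it takes 10 divisions to reduce to a base case of size 1. The algorithm makes 4 recursive calls at each level.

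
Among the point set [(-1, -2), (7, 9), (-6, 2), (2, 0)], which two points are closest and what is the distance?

Computing all pairwise distances among 4 points:

d((-1, -2), (7, 9)) = 13.6015
d((-1, -2), (-6, 2)) = 6.4031
d((-1, -2), (2, 0)) = 3.6056 <-- minimum
d((7, 9), (-6, 2)) = 14.7648
d((7, 9), (2, 0)) = 10.2956
d((-6, 2), (2, 0)) = 8.2462

Closest pair: (-1, -2) and (2, 0) with distance 3.6056

The closest pair is (-1, -2) and (2, 0) with Euclidean distance 3.6056. For 4 points, brute-force pairwise comparison is shown above. For large n, the divide-and-conquer algorithm (sort by x, recurse on halves, check the dividing strip) achieves O(n log n).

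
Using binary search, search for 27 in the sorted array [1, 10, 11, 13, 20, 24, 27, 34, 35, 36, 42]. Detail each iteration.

Binary search for 27 in [1, 10, 11, 13, 20, 24, 27, 34, 35, 36, 42]:

lo=0, hi=10, mid=5, arr[mid]=24 -> 24 < 27, search right half
lo=6, hi=10, mid=8, arr[mid]=35 -> 35 > 27, search left half
lo=6, hi=7, mid=6, arr[mid]=27 -> Found target at index 6!

Binary search finds 27 at index 6 after 3 comparisons. The search repeatedly halves the search space by comparing with the middle element.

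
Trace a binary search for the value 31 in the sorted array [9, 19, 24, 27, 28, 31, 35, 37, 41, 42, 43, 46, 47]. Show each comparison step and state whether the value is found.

Binary search for 31 in [9, 19, 24, 27, 28, 31, 35, 37, 41, 42, 43, 46, 47]:

lo=0, hi=12, mid=6, arr[mid]=35 -> 35 > 31, search left half
lo=0, hi=5, mid=2, arr[mid]=24 -> 24 < 31, search right half
lo=3, hi=5, mid=4, arr[mid]=28 -> 28 < 31, search right half
lo=5, hi=5, mid=5, arr[mid]=31 -> Found target at index 5!

Binary search finds 31 at index 5 after 4 comparisons. The search repeatedly halves the search space by comparing with the middle element.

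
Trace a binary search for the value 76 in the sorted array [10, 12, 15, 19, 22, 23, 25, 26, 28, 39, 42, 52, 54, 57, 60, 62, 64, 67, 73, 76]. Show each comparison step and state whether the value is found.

Binary search for 76 in [10, 12, 15, 19, 22, 23, 25, 26, 28, 39, 42, 52, 54, 57, 60, 62, 64, 67, 73, 76]:

lo=0, hi=19, mid=9, arr[mid]=39 -> 39 < 76, search right half
lo=10, hi=19, mid=14, arr[mid]=60 -> 60 < 76, search right half
lo=15, hi=19, mid=17, arr[mid]=67 -> 67 < 76, search right half
lo=18, hi=19, mid=18, arr[mid]=73 -> 73 < 76, search right half
lo=19, hi=19, mid=19, arr[mid]=76 -> Found target at index 19!

Binary search finds 76 at index 19 after 5 comparisons. The search repeatedly halves the search space by comparing with the middle element.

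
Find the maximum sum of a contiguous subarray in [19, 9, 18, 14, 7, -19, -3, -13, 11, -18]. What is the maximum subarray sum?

Using Kadane's algorithm on [19, 9, 18, 14, 7, -19, -3, -13, 11, -18]:

Scanning through the array:
Position 1 (value 9): max_ending_here = 28, max_so_far = 28
Position 2 (value 18): max_ending_here = 46, max_so_far = 46
Position 3 (value 14): max_ending_here = 60, max_so_far = 60
Position 4 (value 7): max_ending_here = 67, max_so_far = 67
Position 5 (value -19): max_ending_here = 48, max_so_far = 67
Position 6 (value -3): max_ending_here = 45, max_so_far = 67
Position 7 (value -13): max_ending_here = 32, max_so_far = 67
Position 8 (value 11): max_ending_here = 43, max_so_far = 67
Position 9 (value -18): max_ending_here = 25, max_so_far = 67

Maximum subarray: [19, 9, 18, 14, 7]
Maximum sum: 67

The maximum subarray is [19, 9, 18, 14, 7] with sum 67. This subarray runs from index 0 to index 4.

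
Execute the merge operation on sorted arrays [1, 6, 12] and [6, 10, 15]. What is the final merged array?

Merging process:

Compare 1 vs 6: take 1 from left. Merged: [1]
Compare 6 vs 6: take 6 from left. Merged: [1, 6]
Compare 12 vs 6: take 6 from right. Merged: [1, 6, 6]
Compare 12 vs 10: take 10 from right. Merged: [1, 6, 6, 10]
Compare 12 vs 15: take 12 from left. Merged: [1, 6, 6, 10, 12]
Append remaining from right: [15]. Merged: [1, 6, 6, 10, 12, 15]

Final merged array: [1, 6, 6, 10, 12, 15]
Total comparisons: 5

The merged array is [1, 6, 6, 10, 12, 15], requiring 5 comparisons. The merge step runs in O(n) time where n is the total number of elements.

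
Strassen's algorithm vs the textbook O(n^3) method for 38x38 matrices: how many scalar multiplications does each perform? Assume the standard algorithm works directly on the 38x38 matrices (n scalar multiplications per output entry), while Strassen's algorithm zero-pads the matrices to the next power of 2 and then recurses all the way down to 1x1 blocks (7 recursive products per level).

Matrix multiplication for 38x38 matrices:

Strassen's algorithm requires power-of-2 dimensions. Pad 38x38 to 64x64 (next power of 2).

Standard algorithm: 38^3 = 54872 multiplications
Strassen's algorithm: 7^(log2(64)) = 7^6 = 117649 multiplications
Difference: 54872 - 117649 = -62777 (Strassen uses MORE here due to padding overhead — for small or just-over-power-of-2 n, padding can outweigh the per-level savings)

Standard: 54872 multiplications (38^3). Strassen: 117649 multiplications (7^6, after padding to 64x64). Strassen reduces 8 recursive multiplications to 7 at each level.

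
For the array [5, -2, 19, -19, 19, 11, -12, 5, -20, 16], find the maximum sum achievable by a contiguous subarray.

Using Kadane's algorithm on [5, -2, 19, -19, 19, 11, -12, 5, -20, 16]:

Scanning through the array:
Position 1 (value -2): max_ending_here = 3, max_so_far = 5
Position 2 (value 19): max_ending_here = 22, max_so_far = 22
Position 3 (value -19): max_ending_here = 3, max_so_far = 22
Position 4 (value 19): max_ending_here = 22, max_so_far = 22
Position 5 (value 11): max_ending_here = 33, max_so_far = 33
Position 6 (value -12): max_ending_here = 21, max_so_far = 33
Position 7 (value 5): max_ending_here = 26, max_so_far = 33
Position 8 (value -20): max_ending_here = 6, max_so_far = 33
Position 9 (value 16): max_ending_here = 22, max_so_far = 33

Maximum subarray: [5, -2, 19, -19, 19, 11]
Maximum sum: 33

The maximum subarray is [5, -2, 19, -19, 19, 11] with sum 33. This subarray runs from index 0 to index 5.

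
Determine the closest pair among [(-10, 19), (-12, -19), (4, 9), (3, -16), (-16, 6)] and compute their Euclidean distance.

Computing all pairwise distances among 5 points:

d((-10, 19), (-12, -19)) = 38.0526
d((-10, 19), (4, 9)) = 17.2047
d((-10, 19), (3, -16)) = 37.3363
d((-10, 19), (-16, 6)) = 14.3178 <-- minimum
d((-12, -19), (4, 9)) = 32.249
d((-12, -19), (3, -16)) = 15.2971
d((-12, -19), (-16, 6)) = 25.318
d((4, 9), (3, -16)) = 25.02
d((4, 9), (-16, 6)) = 20.2237
d((3, -16), (-16, 6)) = 29.0689

Closest pair: (-10, 19) and (-16, 6) with distance 14.3178

The closest pair is (-10, 19) and (-16, 6) with Euclidean distance 14.3178. For 5 points, brute-force pairwise comparison is shown above. For large n, the divide-and-conquer algorithm (sort by x, recurse on halves, check the dividing strip) achieves O(n log n).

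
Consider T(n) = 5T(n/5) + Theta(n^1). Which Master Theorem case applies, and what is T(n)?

Master Theorem for T(n) = 5T(n/5) + O(n^1):

a = 5, b = 5, c = 1
log_b(a) = log_5(5) = 1.0000

Case 2: c = 1 = log_5(5) = 1.0000
T(n) = O(n^1 log n) = O(n log n)

For T(n) = 5T(n/5) + O(n^1): log_5(5) = 1.0000. This is Case 2 of the Master Theorem (c = log_b(a), equal work at all levels), giving O(n log n).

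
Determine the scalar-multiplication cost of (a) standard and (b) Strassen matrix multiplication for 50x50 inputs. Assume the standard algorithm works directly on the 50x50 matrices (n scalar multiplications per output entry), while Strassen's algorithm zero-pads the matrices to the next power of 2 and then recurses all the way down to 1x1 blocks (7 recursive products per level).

Matrix multiplication for 50x50 matrices:

Strassen's algorithm requires power-of-2 dimensions. Pad 50x50 to 64x64 (next power of 2).

Standard algorithm: 50^3 = 125000 multiplications
Strassen's algorithm: 7^(log2(64)) = 7^6 = 117649 multiplications
Savings: 125000 - 117649 = 7351 multiplications

Standard: 125000 multiplications (50^3). Strassen: 117649 multiplications (7^6, after padding to 64x64). Strassen reduces 8 recursive multiplications to 7 at each level.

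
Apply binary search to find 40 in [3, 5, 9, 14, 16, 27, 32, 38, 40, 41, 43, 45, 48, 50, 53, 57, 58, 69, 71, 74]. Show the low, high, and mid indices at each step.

Binary search for 40 in [3, 5, 9, 14, 16, 27, 32, 38, 40, 41, 43, 45, 48, 50, 53, 57, 58, 69, 71, 74]:

lo=0, hi=19, mid=9, arr[mid]=41 -> 41 > 40, search left half
lo=0, hi=8, mid=4, arr[mid]=16 -> 16 < 40, search right half
lo=5, hi=8, mid=6, arr[mid]=32 -> 32 < 40, search right half
lo=7, hi=8, mid=7, arr[mid]=38 -> 38 < 40, search right half
lo=8, hi=8, mid=8, arr[mid]=40 -> Found target at index 8!

Binary search finds 40 at index 8 after 5 comparisons. The search repeatedly halves the search space by comparing with the middle element.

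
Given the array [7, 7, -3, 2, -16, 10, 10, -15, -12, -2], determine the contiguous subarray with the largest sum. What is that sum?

Using Kadane's algorithm on [7, 7, -3, 2, -16, 10, 10, -15, -12, -2]:

Scanning through the array:
Position 1 (value 7): max_ending_here = 14, max_so_far = 14
Position 2 (value -3): max_ending_here = 11, max_so_far = 14
Position 3 (value 2): max_ending_here = 13, max_so_far = 14
Position 4 (value -16): max_ending_here = -3, max_so_far = 14
Position 5 (value 10): max_ending_here = 10, max_so_far = 14
Position 6 (value 10): max_ending_here = 20, max_so_far = 20
Position 7 (value -15): max_ending_here = 5, max_so_far = 20
Position 8 (value -12): max_ending_here = -7, max_so_far = 20
Position 9 (value -2): max_ending_here = -2, max_so_far = 20

Maximum subarray: [10, 10]
Maximum sum: 20

The maximum subarray is [10, 10] with sum 20. This subarray runs from index 5 to index 6.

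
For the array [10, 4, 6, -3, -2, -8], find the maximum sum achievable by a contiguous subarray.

Using Kadane's algorithm on [10, 4, 6, -3, -2, -8]:

Scanning through the array:
Position 1 (value 4): max_ending_here = 14, max_so_far = 14
Position 2 (value 6): max_ending_here = 20, max_so_far = 20
Position 3 (value -3): max_ending_here = 17, max_so_far = 20
Position 4 (value -2): max_ending_here = 15, max_so_far = 20
Position 5 (value -8): max_ending_here = 7, max_so_far = 20

Maximum subarray: [10, 4, 6]
Maximum sum: 20

The maximum subarray is [10, 4, 6] with sum 20. This subarray runs from index 0 to index 2.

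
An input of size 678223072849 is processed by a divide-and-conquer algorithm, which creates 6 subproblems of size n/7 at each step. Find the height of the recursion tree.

For divide and conquer with division factor 7:

Problem sizes at each level:
Level 0: 678223072849
Level 1: 96889010407
Level 2: 13841287201
Level 3: 1977326743
Level 4: 282475249
Level 5: 40353607
Level 6: 5764801
Level 7: 823543
Level 8: 117649
Level 9: 16807
Level 10: 2401
Level 11: 343
Level 12: 49
Level 13: 7
Level 14: 1

The root is level 0 and the size-1 base case is level 14 (the tree spans levels 0 through 14, i.e. 15 levels counting the root), so the depth is the number of divisions: log_7(678223072849) = 14

The recursion tree depth is log_7(678223072849) = 14. At each level, the problem size is divided by 7, so it takes 14 divisions to reduce to a base case of size 1. The algorithm makes 6 recursive calls at each level.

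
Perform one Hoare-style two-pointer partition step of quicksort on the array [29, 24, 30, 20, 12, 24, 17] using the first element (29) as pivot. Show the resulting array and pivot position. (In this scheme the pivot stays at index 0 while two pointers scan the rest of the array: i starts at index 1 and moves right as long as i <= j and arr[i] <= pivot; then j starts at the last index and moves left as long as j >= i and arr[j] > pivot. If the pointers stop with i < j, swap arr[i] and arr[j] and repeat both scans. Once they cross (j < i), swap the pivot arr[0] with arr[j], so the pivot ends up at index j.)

Hoare-style two-pointer partition with pivot = 29:

Initial array: [29, 24, 30, 20, 12, 24, 17]

Pointers start at i = 1, j = 6.
i stops at index 2 (arr[2]=30 > 29), j stops at index 6 (arr[6]=17 <= 29): swap arr[2] and arr[6], array becomes [29, 24, 17, 20, 12, 24, 30]
i ends at 6, j ends at 5: the pointers have crossed (j < i), so scanning stops.

Swap pivot arr[0] with arr[5] to place pivot at position 5: [24, 24, 17, 20, 12, 29, 30]
Pivot position: 5

After partitioning with pivot 29, the array becomes [24, 24, 17, 20, 12, 29, 30]. The pivot is placed at index 5. All elements to the left of the pivot are <= 29, and all elements to the right are > 29.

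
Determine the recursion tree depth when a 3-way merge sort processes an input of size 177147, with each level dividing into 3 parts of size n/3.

For divide and conquer with division factor 3:

Problem sizes at each level:
Level 0: 177147
Level 1: 59049
Level 2: 19683
Level 3: 6561
Level 4: 2187
Level 5: 729
Level 6: 243
Level 7: 81
Level 8: 27
Level 9: 9
Level 10: 3
Level 11: 1

The root is level 0 and the size-1 base case is level 11 (the tree spans levels 0 through 11, i.e. 12 levels counting the root), so the depth is the number of divisions: log_3(177147) = 11

The recursion tree depth is log_3(177147) = 11. At each level, the problem size is divided by 3, so it takes 11 divisions to reduce to a base case of size 1. The algorithm makes 3 recursive calls at each level.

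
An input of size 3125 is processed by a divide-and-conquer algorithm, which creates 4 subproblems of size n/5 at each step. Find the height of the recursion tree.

For divide and conquer with division factor 5:

Problem sizes at each level:
Level 0: 3125
Level 1: 625
Level 2: 125
Level 3: 25
Level 4: 5
Level 5: 1

The root is level 0 and the size-1 base case is level 5 (the tree spans levels 0 through 5, i.e. 6 levels counting the root), so the depth is the number of divisions: log_5(3125) = 5

The recursion tree depth is log_5(3125) = 5. At each level, the problem size is divided by 5, so it takes 5 divisions to reduce to a base case of size 1. The algorithm makes 4 recursive calls at each level.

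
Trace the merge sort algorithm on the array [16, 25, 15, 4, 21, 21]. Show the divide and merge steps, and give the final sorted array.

Merge sort trace:

Split: [16, 25, 15, 4, 21, 21] -> [16, 25, 15] and [4, 21, 21]
  Split: [16, 25, 15] -> [16] and [25, 15]
    Split: [25, 15] -> [25] and [15]
    Merge: [25] + [15] -> [15, 25]
  Merge: [16] + [15, 25] -> [15, 16, 25]
  Split: [4, 21, 21] -> [4] and [21, 21]
    Split: [21, 21] -> [21] and [21]
    Merge: [21] + [21] -> [21, 21]
  Merge: [4] + [21, 21] -> [4, 21, 21]
Merge: [15, 16, 25] + [4, 21, 21] -> [4, 15, 16, 21, 21, 25]

Final sorted array: [4, 15, 16, 21, 21, 25]

The merge sort proceeds by recursively splitting the array and merging sorted halves.
After all merges, the sorted array is [4, 15, 16, 21, 21, 25].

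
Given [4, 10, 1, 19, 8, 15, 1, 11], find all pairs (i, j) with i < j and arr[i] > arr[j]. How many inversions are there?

Finding inversions in [4, 10, 1, 19, 8, 15, 1, 11]:

(0, 2): arr[0]=4 > arr[2]=1
(0, 6): arr[0]=4 > arr[6]=1
(1, 2): arr[1]=10 > arr[2]=1
(1, 4): arr[1]=10 > arr[4]=8
(1, 6): arr[1]=10 > arr[6]=1
(3, 4): arr[3]=19 > arr[4]=8
(3, 5): arr[3]=19 > arr[5]=15
(3, 6): arr[3]=19 > arr[6]=1
(3, 7): arr[3]=19 > arr[7]=11
(4, 6): arr[4]=8 > arr[6]=1
(5, 6): arr[5]=15 > arr[6]=1
(5, 7): arr[5]=15 > arr[7]=11

Total inversions: 12

The array has 12 inversion(s): (0,2), (0,6), (1,2), (1,4), (1,6), (3,4), (3,5), (3,6), (3,7), (4,6), (5,6), (5,7). Each pair (i,j) satisfies i < j and arr[i] > arr[j].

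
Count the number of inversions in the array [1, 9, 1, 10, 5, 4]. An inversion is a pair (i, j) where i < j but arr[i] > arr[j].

Finding inversions in [1, 9, 1, 10, 5, 4]:

(1, 2): arr[1]=9 > arr[2]=1
(1, 4): arr[1]=9 > arr[4]=5
(1, 5): arr[1]=9 > arr[5]=4
(3, 4): arr[3]=10 > arr[4]=5
(3, 5): arr[3]=10 > arr[5]=4
(4, 5): arr[4]=5 > arr[5]=4

Total inversions: 6

The array has 6 inversion(s): (1,2), (1,4), (1,5), (3,4), (3,5), (4,5). Each pair (i,j) satisfies i < j and arr[i] > arr[j].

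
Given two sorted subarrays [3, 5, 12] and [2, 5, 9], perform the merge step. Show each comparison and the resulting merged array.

Merging process:

Compare 3 vs 2: take 2 from right. Merged: [2]
Compare 3 vs 5: take 3 from left. Merged: [2, 3]
Compare 5 vs 5: take 5 from left. Merged: [2, 3, 5]
Compare 12 vs 5: take 5 from right. Merged: [2, 3, 5, 5]
Compare 12 vs 9: take 9 from right. Merged: [2, 3, 5, 5, 9]
Append remaining from left: [12]. Merged: [2, 3, 5, 5, 9, 12]

Final merged array: [2, 3, 5, 5, 9, 12]
Total comparisons: 5

The merged array is [2, 3, 5, 5, 9, 12], requiring 5 comparisons. The merge step runs in O(n) time where n is the total number of elements.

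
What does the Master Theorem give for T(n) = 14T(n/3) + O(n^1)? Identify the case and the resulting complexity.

Master Theorem for T(n) = 14T(n/3) + O(n^1):

a = 14, b = 3, c = 1
log_b(a) = log_3(14) = 2.4022

Case 1: c = 1 < log_3(14) = 2.4022
T(n) = O(n^(log_3 14))

For T(n) = 14T(n/3) + O(n^1): log_3(14) = 2.4022. This is Case 1 of the Master Theorem (c < log_b(a), work dominated by leaves), giving O(n^(log_3 14)).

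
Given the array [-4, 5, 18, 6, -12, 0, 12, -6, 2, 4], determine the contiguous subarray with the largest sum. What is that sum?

Using Kadane's algorithm on [-4, 5, 18, 6, -12, 0, 12, -6, 2, 4]:

Scanning through the array:
Position 1 (value 5): max_ending_here = 5, max_so_far = 5
Position 2 (value 18): max_ending_here = 23, max_so_far = 23
Position 3 (value 6): max_ending_here = 29, max_so_far = 29
Position 4 (value -12): max_ending_here = 17, max_so_far = 29
Position 5 (value 0): max_ending_here = 17, max_so_far = 29
Position 6 (value 12): max_ending_here = 29, max_so_far = 29
Position 7 (value -6): max_ending_here = 23, max_so_far = 29
Position 8 (value 2): max_ending_here = 25, max_so_far = 29
Position 9 (value 4): max_ending_here = 29, max_so_far = 29

Maximum subarray: [5, 18, 6]
Maximum sum: 29

The maximum subarray is [5, 18, 6] with sum 29. This subarray runs from index 1 to index 3.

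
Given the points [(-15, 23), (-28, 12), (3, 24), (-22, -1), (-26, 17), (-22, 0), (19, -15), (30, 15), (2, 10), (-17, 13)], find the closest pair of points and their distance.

Computing all pairwise distances among 10 points:

d((-15, 23), (-28, 12)) = 17.0294
d((-15, 23), (3, 24)) = 18.0278
d((-15, 23), (-22, -1)) = 25.0
d((-15, 23), (-26, 17)) = 12.53
d((-15, 23), (-22, 0)) = 24.0416
d((-15, 23), (19, -15)) = 50.9902
d((-15, 23), (30, 15)) = 45.7056
d((-15, 23), (2, 10)) = 21.4009
d((-15, 23), (-17, 13)) = 10.198
d((-28, 12), (3, 24)) = 33.2415
d((-28, 12), (-22, -1)) = 14.3178
d((-28, 12), (-26, 17)) = 5.3852
d((-28, 12), (-22, 0)) = 13.4164
d((-28, 12), (19, -15)) = 54.2033
d((-28, 12), (30, 15)) = 58.0775
d((-28, 12), (2, 10)) = 30.0666
d((-28, 12), (-17, 13)) = 11.0454
d((3, 24), (-22, -1)) = 35.3553
d((3, 24), (-26, 17)) = 29.8329
d((3, 24), (-22, 0)) = 34.6554
d((3, 24), (19, -15)) = 42.1545
d((3, 24), (30, 15)) = 28.4605
d((3, 24), (2, 10)) = 14.0357
d((3, 24), (-17, 13)) = 22.8254
d((-22, -1), (-26, 17)) = 18.4391
d((-22, -1), (-22, 0)) = 1.0 <-- minimum
d((-22, -1), (19, -15)) = 43.3244
d((-22, -1), (30, 15)) = 54.4059
d((-22, -1), (2, 10)) = 26.4008
d((-22, -1), (-17, 13)) = 14.8661
d((-26, 17), (-22, 0)) = 17.4642
d((-26, 17), (19, -15)) = 55.2178
d((-26, 17), (30, 15)) = 56.0357
d((-26, 17), (2, 10)) = 28.8617
d((-26, 17), (-17, 13)) = 9.8489
d((-22, 0), (19, -15)) = 43.6578
d((-22, 0), (30, 15)) = 54.1202
d((-22, 0), (2, 10)) = 26.0
d((-22, 0), (-17, 13)) = 13.9284
d((19, -15), (30, 15)) = 31.9531
d((19, -15), (2, 10)) = 30.2324
d((19, -15), (-17, 13)) = 45.607
d((30, 15), (2, 10)) = 28.4429
d((30, 15), (-17, 13)) = 47.0425
d((2, 10), (-17, 13)) = 19.2354

Closest pair: (-22, -1) and (-22, 0) with distance 1.0

The closest pair is (-22, -1) and (-22, 0) with Euclidean distance 1.0. For 10 points, brute-force pairwise comparison is shown above. For large n, the divide-and-conquer algorithm (sort by x, recurse on halves, check the dividing strip) achieves O(n log n).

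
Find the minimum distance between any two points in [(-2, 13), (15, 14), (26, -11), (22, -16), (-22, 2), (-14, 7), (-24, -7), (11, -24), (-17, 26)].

Computing all pairwise distances among 9 points:

d((-2, 13), (15, 14)) = 17.0294
d((-2, 13), (26, -11)) = 36.8782
d((-2, 13), (22, -16)) = 37.6431
d((-2, 13), (-22, 2)) = 22.8254
d((-2, 13), (-14, 7)) = 13.4164
d((-2, 13), (-24, -7)) = 29.7321
d((-2, 13), (11, -24)) = 39.2173
d((-2, 13), (-17, 26)) = 19.8494
d((15, 14), (26, -11)) = 27.313
d((15, 14), (22, -16)) = 30.8058
d((15, 14), (-22, 2)) = 38.8973
d((15, 14), (-14, 7)) = 29.8329
d((15, 14), (-24, -7)) = 44.2945
d((15, 14), (11, -24)) = 38.2099
d((15, 14), (-17, 26)) = 34.176
d((26, -11), (22, -16)) = 6.4031 <-- minimum
d((26, -11), (-22, 2)) = 49.7293
d((26, -11), (-14, 7)) = 43.8634
d((26, -11), (-24, -7)) = 50.1597
d((26, -11), (11, -24)) = 19.8494
d((26, -11), (-17, 26)) = 56.7274
d((22, -16), (-22, 2)) = 47.5395
d((22, -16), (-14, 7)) = 42.72
d((22, -16), (-24, -7)) = 46.8722
d((22, -16), (11, -24)) = 13.6015
d((22, -16), (-17, 26)) = 57.3149
d((-22, 2), (-14, 7)) = 9.434
d((-22, 2), (-24, -7)) = 9.2195
d((-22, 2), (11, -24)) = 42.0119
d((-22, 2), (-17, 26)) = 24.5153
d((-14, 7), (-24, -7)) = 17.2047
d((-14, 7), (11, -24)) = 39.8246
d((-14, 7), (-17, 26)) = 19.2354
d((-24, -7), (11, -24)) = 38.9102
d((-24, -7), (-17, 26)) = 33.7343
d((11, -24), (-17, 26)) = 57.3062

Closest pair: (26, -11) and (22, -16) with distance 6.4031

The closest pair is (26, -11) and (22, -16) with Euclidean distance 6.4031. For 9 points, brute-force pairwise comparison is shown above. For large n, the divide-and-conquer algorithm (sort by x, recurse on halves, check the dividing strip) achieves O(n log n).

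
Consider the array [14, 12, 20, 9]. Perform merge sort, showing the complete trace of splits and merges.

Merge sort trace:

Split: [14, 12, 20, 9] -> [14, 12] and [20, 9]
  Split: [14, 12] -> [14] and [12]
  Merge: [14] + [12] -> [12, 14]
  Split: [20, 9] -> [20] and [9]
  Merge: [20] + [9] -> [9, 20]
Merge: [12, 14] + [9, 20] -> [9, 12, 14, 20]

Final sorted array: [9, 12, 14, 20]

The merge sort proceeds by recursively splitting the array and merging sorted halves.
After all merges, the sorted array is [9, 12, 14, 20].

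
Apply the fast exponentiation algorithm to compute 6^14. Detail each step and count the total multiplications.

Computing 6^14 by squaring (build up from 6^1; each line after the first costs one multiplication):

6^1 = 6
6^2 = (6^1)^2 = 6^2 = 36
6^3 = 6 * 6^2 = 6 * 36 = 216
6^6 = (6^3)^2 = 216^2 = 46656
6^7 = 6 * 6^6 = 6 * 46656 = 279936
6^14 = (6^7)^2 = 279936^2 = 78364164096

Result: 78364164096
Multiplications needed: 5 (5 lines after 6^1)

6^14 = 78364164096. Using exponentiation by squaring, this requires 5 multiplications. The key idea: if the exponent is even, square the half-power; if odd, multiply by the base once.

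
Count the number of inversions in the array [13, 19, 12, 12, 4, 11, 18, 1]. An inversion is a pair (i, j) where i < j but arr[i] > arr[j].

Finding inversions in [13, 19, 12, 12, 4, 11, 18, 1]:

(0, 2): arr[0]=13 > arr[2]=12
(0, 3): arr[0]=13 > arr[3]=12
(0, 4): arr[0]=13 > arr[4]=4
(0, 5): arr[0]=13 > arr[5]=11
(0, 7): arr[0]=13 > arr[7]=1
(1, 2): arr[1]=19 > arr[2]=12
(1, 3): arr[1]=19 > arr[3]=12
(1, 4): arr[1]=19 > arr[4]=4
(1, 5): arr[1]=19 > arr[5]=11
(1, 6): arr[1]=19 > arr[6]=18
(1, 7): arr[1]=19 > arr[7]=1
(2, 4): arr[2]=12 > arr[4]=4
(2, 5): arr[2]=12 > arr[5]=11
(2, 7): arr[2]=12 > arr[7]=1
(3, 4): arr[3]=12 > arr[4]=4
(3, 5): arr[3]=12 > arr[5]=11
(3, 7): arr[3]=12 > arr[7]=1
(4, 7): arr[4]=4 > arr[7]=1
(5, 7): arr[5]=11 > arr[7]=1
(6, 7): arr[6]=18 > arr[7]=1

Total inversions: 20

The array has 20 inversion(s): (0,2), (0,3), (0,4), (0,5), (0,7), (1,2), (1,3), (1,4), (1,5), (1,6), (1,7), (2,4), (2,5), (2,7), (3,4), (3,5), (3,7), (4,7), (5,7), (6,7). Each pair (i,j) satisfies i < j and arr[i] > arr[j].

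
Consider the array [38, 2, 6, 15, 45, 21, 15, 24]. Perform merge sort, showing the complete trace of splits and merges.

Merge sort trace:

Split: [38, 2, 6, 15, 45, 21, 15, 24] -> [38, 2, 6, 15] and [45, 21, 15, 24]
  Split: [38, 2, 6, 15] -> [38, 2] and [6, 15]
    Split: [38, 2] -> [38] and [2]
    Merge: [38] + [2] -> [2, 38]
    Split: [6, 15] -> [6] and [15]
    Merge: [6] + [15] -> [6, 15]
  Merge: [2, 38] + [6, 15] -> [2, 6, 15, 38]
  Split: [45, 21, 15, 24] -> [45, 21] and [15, 24]
    Split: [45, 21] -> [45] and [21]
    Merge: [45] + [21] -> [21, 45]
    Split: [15, 24] -> [15] and [24]
    Merge: [15] + [24] -> [15, 24]
  Merge: [21, 45] + [15, 24] -> [15, 21, 24, 45]
Merge: [2, 6, 15, 38] + [15, 21, 24, 45] -> [2, 6, 15, 15, 21, 24, 38, 45]

Final sorted array: [2, 6, 15, 15, 21, 24, 38, 45]

The merge sort proceeds by recursively splitting the array and merging sorted halves.
After all merges, the sorted array is [2, 6, 15, 15, 21, 24, 38, 45].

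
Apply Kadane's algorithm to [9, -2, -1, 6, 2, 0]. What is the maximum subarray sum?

Using Kadane's algorithm on [9, -2, -1, 6, 2, 0]:

Scanning through the array:
Position 1 (value -2): max_ending_here = 7, max_so_far = 9
Position 2 (value -1): max_ending_here = 6, max_so_far = 9
Position 3 (value 6): max_ending_here = 12, max_so_far = 12
Position 4 (value 2): max_ending_here = 14, max_so_far = 14
Position 5 (value 0): max_ending_here = 14, max_so_far = 14

Maximum subarray: [9, -2, -1, 6, 2]
Maximum sum: 14

The maximum subarray is [9, -2, -1, 6, 2] with sum 14. This subarray runs from index 0 to index 4.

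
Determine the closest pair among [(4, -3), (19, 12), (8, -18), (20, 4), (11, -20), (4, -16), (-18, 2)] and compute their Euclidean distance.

Computing all pairwise distances among 7 points:

d((4, -3), (19, 12)) = 21.2132
d((4, -3), (8, -18)) = 15.5242
d((4, -3), (20, 4)) = 17.4642
d((4, -3), (11, -20)) = 18.3848
d((4, -3), (4, -16)) = 13.0
d((4, -3), (-18, 2)) = 22.561
d((19, 12), (8, -18)) = 31.9531
d((19, 12), (20, 4)) = 8.0623
d((19, 12), (11, -20)) = 32.9848
d((19, 12), (4, -16)) = 31.7648
d((19, 12), (-18, 2)) = 38.3275
d((8, -18), (20, 4)) = 25.0599
d((8, -18), (11, -20)) = 3.6056 <-- minimum
d((8, -18), (4, -16)) = 4.4721
d((8, -18), (-18, 2)) = 32.8024
d((20, 4), (11, -20)) = 25.632
d((20, 4), (4, -16)) = 25.6125
d((20, 4), (-18, 2)) = 38.0526
d((11, -20), (4, -16)) = 8.0623
d((11, -20), (-18, 2)) = 36.4005
d((4, -16), (-18, 2)) = 28.4253

Closest pair: (8, -18) and (11, -20) with distance 3.6056

The closest pair is (8, -18) and (11, -20) with Euclidean distance 3.6056. For 7 points, brute-force pairwise comparison is shown above. For large n, the divide-and-conquer algorithm (sort by x, recurse on halves, check the dividing strip) achieves O(n log n).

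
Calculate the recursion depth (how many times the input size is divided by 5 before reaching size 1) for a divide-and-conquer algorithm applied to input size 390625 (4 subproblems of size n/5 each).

For divide and conquer with division factor 5:

Problem sizes at each level:
Level 0: 390625
Level 1: 78125
Level 2: 15625
Level 3: 3125
Level 4: 625
Level 5: 125
Level 6: 25
Level 7: 5
Level 8: 1

The root is level 0 and the size-1 base case is level 8 (the tree spans levels 0 through 8, i.e. 9 levels counting the root), so the depth is the number of divisions: log_5(390625) = 8

The recursion tree depth is log_5(390625) = 8. At each level, the problem size is divided by 5, so it takes 8 divisions to reduce to a base case of size 1. The algorithm makes 4 recursive calls at each level.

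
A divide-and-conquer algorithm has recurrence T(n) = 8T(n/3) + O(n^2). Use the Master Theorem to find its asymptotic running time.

Master Theorem for T(n) = 8T(n/3) + O(n^2):

a = 8, b = 3, c = 2
log_b(a) = log_3(8) = 1.8928

Case 3: c = 2 > log_3(8) = 1.8928
T(n) = O(n^2) = O(n^2)

For T(n) = 8T(n/3) + O(n^2): log_3(8) = 1.8928. This is Case 3 of the Master Theorem (c > log_b(a), work dominated by root), giving O(n^2).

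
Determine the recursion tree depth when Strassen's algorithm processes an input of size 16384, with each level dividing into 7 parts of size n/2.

For divide and conquer with division factor 2:

Problem sizes at each level:
Level 0: 16384
Level 1: 8192
Level 2: 4096
Level 3: 2048
Level 4: 1024
Level 5: 512
Level 6: 256
Level 7: 128
Level 8: 64
Level 9: 32
Level 10: 16
Level 11: 8
Level 12: 4
Level 13: 2
Level 14: 1

The root is level 0 and the size-1 base case is level 14 (the tree spans levels 0 through 14, i.e. 15 levels counting the root), so the depth is the number of divisions: log_2(16384) = 14

The recursion tree depth is log_2(16384) = 14. At each level, the problem size is divided by 2, so it takes 14 divisions to reduce to a base case of size 1. The algorithm makes 7 recursive calls at each level.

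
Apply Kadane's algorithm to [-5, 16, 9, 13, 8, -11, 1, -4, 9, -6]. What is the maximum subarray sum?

Using Kadane's algorithm on [-5, 16, 9, 13, 8, -11, 1, -4, 9, -6]:

Scanning through the array:
Position 1 (value 16): max_ending_here = 16, max_so_far = 16
Position 2 (value 9): max_ending_here = 25, max_so_far = 25
Position 3 (value 13): max_ending_here = 38, max_so_far = 38
Position 4 (value 8): max_ending_here = 46, max_so_far = 46
Position 5 (value -11): max_ending_here = 35, max_so_far = 46
Position 6 (value 1): max_ending_here = 36, max_so_far = 46
Position 7 (value -4): max_ending_here = 32, max_so_far = 46
Position 8 (value 9): max_ending_here = 41, max_so_far = 46
Position 9 (value -6): max_ending_here = 35, max_so_far = 46

Maximum subarray: [16, 9, 13, 8]
Maximum sum: 46

The maximum subarray is [16, 9, 13, 8] with sum 46. This subarray runs from index 1 to index 4.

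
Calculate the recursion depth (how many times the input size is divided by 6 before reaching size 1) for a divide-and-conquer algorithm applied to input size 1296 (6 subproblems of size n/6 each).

For divide and conquer with division factor 6:

Problem sizes at each level:
Level 0: 1296
Level 1: 216
Level 2: 36
Level 3: 6
Level 4: 1

The root is level 0 and the size-1 base case is level 4 (the tree spans levels 0 through 4, i.e. 5 levels counting the root), so the depth is the number of divisions: log_6(1296) = 4

The recursion tree depth is log_6(1296) = 4. At each level, the problem size is divided by 6, so it takes 4 divisions to reduce to a base case of size 1. The algorithm makes 6 recursive calls at each level.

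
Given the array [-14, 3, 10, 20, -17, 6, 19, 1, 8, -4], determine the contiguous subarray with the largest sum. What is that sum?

Using Kadane's algorithm on [-14, 3, 10, 20, -17, 6, 19, 1, 8, -4]:

Scanning through the array:
Position 1 (value 3): max_ending_here = 3, max_so_far = 3
Position 2 (value 10): max_ending_here = 13, max_so_far = 13
Position 3 (value 20): max_ending_here = 33, max_so_far = 33
Position 4 (value -17): max_ending_here = 16, max_so_far = 33
Position 5 (value 6): max_ending_here = 22, max_so_far = 33
Position 6 (value 19): max_ending_here = 41, max_so_far = 41
Position 7 (value 1): max_ending_here = 42, max_so_far = 42
Position 8 (value 8): max_ending_here = 50, max_so_far = 50
Position 9 (value -4): max_ending_here = 46, max_so_far = 50

Maximum subarray: [3, 10, 20, -17, 6, 19, 1, 8]
Maximum sum: 50

The maximum subarray is [3, 10, 20, -17, 6, 19, 1, 8] with sum 50. This subarray runs from index 1 to index 8.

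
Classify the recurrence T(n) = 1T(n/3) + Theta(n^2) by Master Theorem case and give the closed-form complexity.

Master Theorem for T(n) = 1T(n/3) + O(n^2):

a = 1, b = 3, c = 2
log_b(a) = log_3(1) = 0.0000

Case 3: c = 2 > log_3(1) = 0.0000
T(n) = O(n^2) = O(n^2)

For T(n) = 1T(n/3) + O(n^2): log_3(1) = 0.0000. This is Case 3 of the Master Theorem (c > log_b(a), work dominated by root), giving O(n^2).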